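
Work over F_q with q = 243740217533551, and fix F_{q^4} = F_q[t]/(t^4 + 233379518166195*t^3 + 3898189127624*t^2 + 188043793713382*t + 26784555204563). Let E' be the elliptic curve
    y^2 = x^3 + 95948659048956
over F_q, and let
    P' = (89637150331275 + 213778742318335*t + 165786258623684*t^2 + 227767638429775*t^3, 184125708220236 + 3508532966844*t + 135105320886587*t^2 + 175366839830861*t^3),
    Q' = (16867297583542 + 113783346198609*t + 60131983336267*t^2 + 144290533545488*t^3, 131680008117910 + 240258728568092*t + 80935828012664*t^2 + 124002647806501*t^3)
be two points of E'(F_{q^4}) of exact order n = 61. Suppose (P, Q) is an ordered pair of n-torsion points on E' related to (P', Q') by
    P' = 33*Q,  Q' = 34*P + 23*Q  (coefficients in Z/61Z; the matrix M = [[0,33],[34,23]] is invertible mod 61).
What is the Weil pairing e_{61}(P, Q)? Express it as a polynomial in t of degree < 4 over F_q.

154566777611989 + 68038279055045*t + 16791558853280*t^2 + 187453448392973*t^3

The 61-Weil pairing on E[61] over F_{243740217533551} is alternating-bilinear: e_{61}(P',Q') = e_{61}(P,Q)^det(M).
Hence e(P,Q) = e(P',Q')^{33} where 33 = 37^{-1} mod 61.
n = 61 = (111101)_2 (6 bits, wt 5); accumulate f_{61,P'}(Q'+S)/f_{61,P'}(S) along the 5-step ladder.
So e_{61}(P',Q') = 100689818305739 + 136531981299801*t + 144987845204017*t^2 + 30435938956358*t^3.
(100689818305739 + 136531981299801*t + 144987845204017*t^2 + 30435938956358*t^3)^{33} mod (243740217533551,f) = 154566777611989 + 68038279055045*t + 16791558853280*t^2 + 187453448392973*t^3.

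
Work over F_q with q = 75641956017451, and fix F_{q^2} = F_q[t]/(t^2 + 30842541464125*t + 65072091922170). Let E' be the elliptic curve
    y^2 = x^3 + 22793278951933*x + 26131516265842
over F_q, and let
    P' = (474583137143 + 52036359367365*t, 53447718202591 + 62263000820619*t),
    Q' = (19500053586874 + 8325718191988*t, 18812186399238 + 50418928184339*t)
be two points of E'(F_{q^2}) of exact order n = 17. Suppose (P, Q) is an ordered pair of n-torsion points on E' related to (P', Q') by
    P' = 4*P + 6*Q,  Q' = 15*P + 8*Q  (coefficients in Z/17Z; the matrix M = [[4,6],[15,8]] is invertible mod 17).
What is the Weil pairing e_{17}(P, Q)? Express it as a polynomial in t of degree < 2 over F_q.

50109223862879 + 74983150949649*t

Under M = [[4,6],[15,8]] in GL_2(Z/17), e_{17}(P',Q') = e_{17}(P,Q)^(4*8-6*15 mod 17).
det M = 4*8 - 6*15 = -58 = 10 (mod 17); 10^{-1} = 12 (mod 17).
Miller loop for e_{17} over F_{75641956017451^2}: bits of 17 = 10001; 4 double steps + 1 add steps, l/v at each.
e_{17}(P',Q') = 58765437856888 + 19355413587446*t.
Hence e(P,Q) = 50109223862879 + 74983150949649*t in F_{75641956017451^2}^*.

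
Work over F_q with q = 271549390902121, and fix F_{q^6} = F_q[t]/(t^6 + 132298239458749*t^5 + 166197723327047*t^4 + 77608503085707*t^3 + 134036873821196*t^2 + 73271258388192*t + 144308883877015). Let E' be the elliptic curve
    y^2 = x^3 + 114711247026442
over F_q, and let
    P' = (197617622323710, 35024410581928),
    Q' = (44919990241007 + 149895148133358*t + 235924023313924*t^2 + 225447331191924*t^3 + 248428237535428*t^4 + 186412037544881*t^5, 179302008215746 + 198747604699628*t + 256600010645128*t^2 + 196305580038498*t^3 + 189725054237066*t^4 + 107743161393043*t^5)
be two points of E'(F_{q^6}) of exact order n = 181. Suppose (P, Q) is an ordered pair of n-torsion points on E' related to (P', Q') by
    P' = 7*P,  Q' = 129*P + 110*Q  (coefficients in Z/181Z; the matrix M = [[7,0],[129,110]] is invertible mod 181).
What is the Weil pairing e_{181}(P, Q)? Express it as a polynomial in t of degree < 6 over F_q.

e_{181}(aP+bQ,cP+dQ) = e_{181}(P,Q)^(ad-bc); with (a,b,c,d)=(7,0,129,110) this gives the det-181 law.
det(M) mod 181 = 46; its inverse in (Z/181)^* is 122 (check: 46*122 mod 181 = 1).
8-bit Miller (10110101) on E'/F_{271549390902121} with a'=0, b'=114711247026442: accumulate tangent/chord ratios at Q'+S and P'+S'.
The quotient is 160632066366179 + 271547926877621*t + 202614336945111*t^2 + 148382686919070*t^3 + 171057528326620*t^4 + 131485751059405*t^5.
(160632066366179 + 271547926877621*t + 202614336945111*t^2 + 148382686919070*t^3 + 171057528326620*t^4 + 131485751059405*t^5)^{122} mod (271549390902121,f) = 61826659146461 + 182419460666684*t + 84165436295246*t^2 + 170107534849929*t^3 + 56358624313109*t^4 + 180198983071101*t^5.

61826659146461 + 182419460666684*t + 84165436295246*t^2 + 170107534849929*t^3 + 56358624313109*t^4 + 180198983071101*t^5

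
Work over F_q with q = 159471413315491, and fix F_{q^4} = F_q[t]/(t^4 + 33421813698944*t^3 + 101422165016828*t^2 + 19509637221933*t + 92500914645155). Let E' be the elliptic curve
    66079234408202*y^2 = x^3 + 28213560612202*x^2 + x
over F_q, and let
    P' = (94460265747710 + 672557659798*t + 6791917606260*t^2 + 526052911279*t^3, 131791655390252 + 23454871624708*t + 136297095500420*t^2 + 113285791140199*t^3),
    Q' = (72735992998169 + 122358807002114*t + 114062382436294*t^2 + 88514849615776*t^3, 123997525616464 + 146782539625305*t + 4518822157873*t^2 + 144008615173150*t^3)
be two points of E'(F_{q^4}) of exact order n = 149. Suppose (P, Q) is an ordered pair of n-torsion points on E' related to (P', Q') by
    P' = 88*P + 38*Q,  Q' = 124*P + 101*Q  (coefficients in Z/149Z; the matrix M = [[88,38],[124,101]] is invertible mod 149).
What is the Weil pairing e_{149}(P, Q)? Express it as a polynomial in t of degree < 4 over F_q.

92325563911289 + 67992384392013*t + 23712664188627*t^2 + 43423787089661*t^3

Since e_{149}(P,P)=e_{149}(Q,Q)=1 and e_{149}(Q,P)=e_{149}(P,Q)^{-1}, expanding e_{149}(88*P + 38*Q,124*P + 101*Q) leaves e(P,Q)^det(M).
88*101 - 38*124 = 4176; reduced mod 149: det = 4, inverse 112.
Undo Montgomery via alpha=54059149720206, beta=950157320438: (a',b')=(141746892870588,90729685101794) over F_{159471413315491}.
Miller loop for e_{149} over F_{159471413315491^4}: bits of 149 = 10010101; 7 double steps + 3 add steps, l/v at each.
The quotient is 19357470953726 + 91310803827591*t + 135137401925544*t^2 + 130785623796593*t^3.
Thus e_{149}(P,Q) = 92325563911289 + 67992384392013*t + 23712664188627*t^2 + 43423787089661*t^3.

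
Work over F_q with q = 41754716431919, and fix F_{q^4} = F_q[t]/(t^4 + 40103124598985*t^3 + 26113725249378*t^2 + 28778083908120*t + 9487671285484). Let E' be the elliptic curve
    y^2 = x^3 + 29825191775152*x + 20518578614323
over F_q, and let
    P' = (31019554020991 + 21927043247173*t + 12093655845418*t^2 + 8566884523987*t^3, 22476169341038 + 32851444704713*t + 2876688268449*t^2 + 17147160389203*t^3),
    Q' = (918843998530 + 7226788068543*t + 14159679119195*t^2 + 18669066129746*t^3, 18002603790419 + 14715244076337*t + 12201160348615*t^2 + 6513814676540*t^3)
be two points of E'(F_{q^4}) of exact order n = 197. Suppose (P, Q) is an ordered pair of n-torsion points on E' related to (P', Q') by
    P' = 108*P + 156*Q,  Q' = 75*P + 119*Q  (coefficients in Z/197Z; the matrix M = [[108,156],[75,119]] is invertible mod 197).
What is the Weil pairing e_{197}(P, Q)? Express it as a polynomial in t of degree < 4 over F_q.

The 197-Weil pairing on E[197] over F_{41754716431919} is alternating-bilinear: e_{197}(P',Q') = e_{197}(P,Q)^det(M).
108*119 - 156*75 = 1152; reduced mod 197: det = 167, inverse 151.
Double-and-add over 11000101: 8-1 doublings, 4-1 additions; each step l_{T,T}/v_{2T} or l_{T,P'}/v at Q'+S for random S.
e_{197}(P',Q') = 27337929139956 + 1060649292509*t + 24817988756529*t^2 + 17250950925645*t^3.
Thus e_{197}(P,Q) = 26356842764781 + 31681654645907*t + 10070047927466*t^2 + 28619522177293*t^3.

26356842764781 + 31681654645907*t + 10070047927466*t^2 + 28619522177293*t^3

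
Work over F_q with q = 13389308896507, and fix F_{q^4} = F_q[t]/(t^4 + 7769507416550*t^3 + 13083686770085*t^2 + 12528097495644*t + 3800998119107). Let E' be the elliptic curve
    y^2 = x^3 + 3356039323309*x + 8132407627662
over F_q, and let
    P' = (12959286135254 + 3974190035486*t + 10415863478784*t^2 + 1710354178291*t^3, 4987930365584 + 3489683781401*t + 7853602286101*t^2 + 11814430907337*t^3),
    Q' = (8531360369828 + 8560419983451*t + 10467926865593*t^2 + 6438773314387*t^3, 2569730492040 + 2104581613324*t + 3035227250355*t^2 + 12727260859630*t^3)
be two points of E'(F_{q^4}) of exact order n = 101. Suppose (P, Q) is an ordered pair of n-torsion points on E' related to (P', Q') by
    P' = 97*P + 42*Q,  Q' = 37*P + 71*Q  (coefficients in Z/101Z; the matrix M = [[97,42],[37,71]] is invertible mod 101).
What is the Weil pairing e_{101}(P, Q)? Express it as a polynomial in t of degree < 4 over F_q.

8335752898373 + 12185574502953*t + 7087529849714*t^2 + 7428212184856*t^3

Alternating bilinearity on E[101] (values in mu_{101} in F_{13389308896507^4}) gives e(P',Q') = e(P,Q)^det(M).
97*71 - 42*37 = 5333; reduced mod 101: det = 81, inverse 5.
Run Miller on y^2=x^3+3356039323309*x+8132407627662 over F_{13389308896507}: ladder 1100101 (7 bits); e = f_P(D_Q)/f_Q(D_P).
The quotient is 9618881112739 + 8333094627390*t + 4903648005912*t^2 + 12733996239813*t^3.
Thus e_{101}(P,Q) = 8335752898373 + 12185574502953*t + 7087529849714*t^2 + 7428212184856*t^3.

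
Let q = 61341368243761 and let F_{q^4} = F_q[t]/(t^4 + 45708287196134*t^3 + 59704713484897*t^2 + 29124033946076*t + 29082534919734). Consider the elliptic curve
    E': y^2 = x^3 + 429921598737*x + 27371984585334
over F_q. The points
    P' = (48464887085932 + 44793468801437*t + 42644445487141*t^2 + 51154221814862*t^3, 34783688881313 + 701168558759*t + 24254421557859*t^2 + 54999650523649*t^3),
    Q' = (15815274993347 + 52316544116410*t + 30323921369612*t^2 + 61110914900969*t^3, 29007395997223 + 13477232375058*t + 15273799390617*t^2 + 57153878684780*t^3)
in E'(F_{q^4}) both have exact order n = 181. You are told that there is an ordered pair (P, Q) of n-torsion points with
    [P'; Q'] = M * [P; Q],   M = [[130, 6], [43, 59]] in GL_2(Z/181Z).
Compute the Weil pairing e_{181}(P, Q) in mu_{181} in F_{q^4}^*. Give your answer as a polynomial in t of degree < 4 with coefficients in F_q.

34797380064752 + 58116217554004*t + 9371128400107*t^2 + 9806888573853*t^3

Alternating bilinearity on E[181] (values in mu_{181} in F_{61341368243761^4}) gives e(P',Q') = e(P,Q)^det(M).
So e_{181}(P,Q) = e_{181}(P',Q')^{20}, since 172*20 = 1 mod 181.
Double-and-add over 10110101: 8-1 doublings, 5-1 additions; each step l_{T,T}/v_{2T} or l_{T,P'}/v at Q'+S for random S.
Miller gives e_{181}(P',Q') = 40000220516826 + 29777254410794*t + 44979376473285*t^2 + 28158431803565*t^3 in F_{61341368243761^4}.
Thus e_{181}(P,Q) = 34797380064752 + 58116217554004*t + 9371128400107*t^2 + 9806888573853*t^3.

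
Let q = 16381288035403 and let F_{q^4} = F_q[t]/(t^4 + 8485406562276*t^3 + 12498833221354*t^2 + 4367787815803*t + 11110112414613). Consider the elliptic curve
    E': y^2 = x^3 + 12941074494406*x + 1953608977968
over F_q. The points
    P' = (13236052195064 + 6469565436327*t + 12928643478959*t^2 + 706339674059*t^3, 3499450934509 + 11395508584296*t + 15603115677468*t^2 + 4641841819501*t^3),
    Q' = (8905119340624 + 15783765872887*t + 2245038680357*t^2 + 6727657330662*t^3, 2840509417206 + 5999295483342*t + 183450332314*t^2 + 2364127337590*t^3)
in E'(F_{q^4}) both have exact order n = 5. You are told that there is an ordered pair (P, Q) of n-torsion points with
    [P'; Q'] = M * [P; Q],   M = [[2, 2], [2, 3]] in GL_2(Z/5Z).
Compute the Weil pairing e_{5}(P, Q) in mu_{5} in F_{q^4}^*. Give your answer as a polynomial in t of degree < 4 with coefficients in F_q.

e_{5}(aP+bQ,cP+dQ) = e_{5}(P,Q)^(ad-bc); with (a,b,c,d)=(2,2,2,3) this gives the det-5 law.
2*3 - 2*2 = 2; reduced mod 5: det = 2, inverse 3.
Run Miller on y^2=x^3+12941074494406*x+1953608977968 over F_{16381288035403}: ladder 101 (3 bits); e = f_P(D_Q)/f_Q(D_P).
e_{5}(P',Q') = 13867740136613 + 5359980743522*t + 9168214687241*t^2 + 14262673122433*t^3.
e_{5}(P,Q) = (13867740136613 + 5359980743522*t + 9168214687241*t^2 + 14262673122433*t^3)^{3} = 5041043695837 + 1216362931756*t + 7763034426507*t^2 + 4692808478768*t^3.

5041043695837 + 1216362931756*t + 7763034426507*t^2 + 4692808478768*t^3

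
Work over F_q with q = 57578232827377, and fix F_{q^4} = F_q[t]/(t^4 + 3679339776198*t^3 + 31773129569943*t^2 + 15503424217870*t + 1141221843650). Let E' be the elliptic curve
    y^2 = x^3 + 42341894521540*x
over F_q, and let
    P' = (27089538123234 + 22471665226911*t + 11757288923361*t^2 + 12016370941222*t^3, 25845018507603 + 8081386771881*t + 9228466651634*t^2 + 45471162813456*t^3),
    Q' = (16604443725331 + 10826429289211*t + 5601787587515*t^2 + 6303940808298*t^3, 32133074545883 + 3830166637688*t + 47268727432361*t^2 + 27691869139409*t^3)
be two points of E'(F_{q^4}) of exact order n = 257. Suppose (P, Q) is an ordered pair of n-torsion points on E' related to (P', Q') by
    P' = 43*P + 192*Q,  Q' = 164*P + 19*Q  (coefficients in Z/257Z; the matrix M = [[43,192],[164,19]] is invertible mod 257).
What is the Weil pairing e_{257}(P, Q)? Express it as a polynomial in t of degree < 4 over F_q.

Alternating bilinearity on E[257] (values in mu_{257} in F_{57578232827377^4}) gives e(P',Q') = e(P,Q)^det(M).
Hence e(P,Q) = e(P',Q')^{73} where 73 = 169^{-1} mod 257.
Build f_{257,P'} and f_{257,Q'} via the 9-bit ladder of 257=100000001_2; evaluate at shifted divisors; quotient in F_{57578232827377^4}.
So e_{257}(P',Q') = 6123565250384 + 20971857759322*t + 13970453195829*t^2 + 29330494200589*t^3.
Finally e_{257}(P,Q) = 37587968181825 + 36840855072984*t + 34188493074075*t^2 + 14590880625301*t^3.

37587968181825 + 36840855072984*t + 34188493074075*t^2 + 14590880625301*t^3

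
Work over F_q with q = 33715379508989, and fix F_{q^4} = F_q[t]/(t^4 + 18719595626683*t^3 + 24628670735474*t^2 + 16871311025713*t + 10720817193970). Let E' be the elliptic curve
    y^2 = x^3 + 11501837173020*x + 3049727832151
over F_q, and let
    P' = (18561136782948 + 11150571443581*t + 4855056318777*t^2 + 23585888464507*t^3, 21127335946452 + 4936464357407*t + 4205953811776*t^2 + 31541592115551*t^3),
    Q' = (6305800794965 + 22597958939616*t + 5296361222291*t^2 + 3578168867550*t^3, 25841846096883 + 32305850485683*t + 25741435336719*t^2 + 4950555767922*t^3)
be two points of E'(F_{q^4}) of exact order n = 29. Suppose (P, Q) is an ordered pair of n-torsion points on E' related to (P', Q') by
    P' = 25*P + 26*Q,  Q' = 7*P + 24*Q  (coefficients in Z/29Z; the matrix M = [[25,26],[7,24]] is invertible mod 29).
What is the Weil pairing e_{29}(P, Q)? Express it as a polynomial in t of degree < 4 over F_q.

Alternating bilinearity on E[29] (values in mu_{29} in F_{33715379508989^4}) gives e(P',Q') = e(P,Q)^det(M).
Inverting 12 mod 29: 17. Thus e_{29}(P,Q) = e(P',Q')^{17}.
Miller loop for e_{29} over F_{33715379508989^4}: bits of 29 = 11101; 4 double steps + 3 add steps, l/v at each.
So e_{29}(P',Q') = 9697665994412 + 4492837511272*t + 5527815416624*t^2 + 7872851001081*t^3.
(9697665994412 + 4492837511272*t + 5527815416624*t^2 + 7872851001081*t^3)^{17} mod (33715379508989,f) = 32763866875002 + 5235928557437*t + 19079246206972*t^2 + 1642088816662*t^3.

32763866875002 + 5235928557437*t + 19079246206972*t^2 + 1642088816662*t^3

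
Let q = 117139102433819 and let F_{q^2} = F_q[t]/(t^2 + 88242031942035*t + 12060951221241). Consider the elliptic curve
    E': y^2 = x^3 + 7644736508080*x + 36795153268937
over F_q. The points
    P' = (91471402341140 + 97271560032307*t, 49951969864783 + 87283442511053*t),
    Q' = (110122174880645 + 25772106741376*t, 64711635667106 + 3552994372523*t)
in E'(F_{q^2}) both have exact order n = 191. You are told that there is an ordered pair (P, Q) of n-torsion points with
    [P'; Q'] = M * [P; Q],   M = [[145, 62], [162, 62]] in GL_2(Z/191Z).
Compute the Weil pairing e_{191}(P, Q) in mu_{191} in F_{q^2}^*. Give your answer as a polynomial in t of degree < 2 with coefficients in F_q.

e_{191} is bilinear + alternating on E[191], so e_{191}(145*P + 62*Q, 162*P + 62*Q) = e_{191}(P,Q)^(145*62-62*162).
det(M) mod 191 = 92; its inverse in (Z/191)^* is 27 (check: 92*27 mod 191 = 1).
Miller loop for e_{191} over F_{117139102433819^2}: bits of 191 = 10111111; 7 double steps + 6 add steps, l/v at each.
e_{191}(P',Q') = 5995120924949 + 49294313501995*t.
Raise to 27: e(P,Q) = 53530238215628 + 49296397384137*t in mu_{191}.

53530238215628 + 49296397384137*t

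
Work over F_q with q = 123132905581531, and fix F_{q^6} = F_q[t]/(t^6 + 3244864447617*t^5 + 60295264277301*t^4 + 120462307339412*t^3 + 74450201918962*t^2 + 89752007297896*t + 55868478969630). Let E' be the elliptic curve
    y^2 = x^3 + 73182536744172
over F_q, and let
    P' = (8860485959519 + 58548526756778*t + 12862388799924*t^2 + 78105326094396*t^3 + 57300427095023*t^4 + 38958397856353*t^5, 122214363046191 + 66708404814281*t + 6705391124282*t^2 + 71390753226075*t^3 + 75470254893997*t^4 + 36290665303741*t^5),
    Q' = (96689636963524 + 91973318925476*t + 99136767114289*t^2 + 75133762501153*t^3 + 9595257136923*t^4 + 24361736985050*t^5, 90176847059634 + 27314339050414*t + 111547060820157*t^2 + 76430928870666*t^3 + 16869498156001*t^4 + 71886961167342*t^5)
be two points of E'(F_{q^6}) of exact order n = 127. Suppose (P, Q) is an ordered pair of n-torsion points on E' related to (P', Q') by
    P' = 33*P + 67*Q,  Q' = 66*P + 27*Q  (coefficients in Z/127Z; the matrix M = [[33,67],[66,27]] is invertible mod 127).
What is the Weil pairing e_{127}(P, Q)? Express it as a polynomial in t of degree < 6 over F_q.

80785622422600 + 51028441377766*t + 100194611157312*t^2 + 121796476449931*t^3 + 24249133051761*t^4 + 24626350575764*t^5

Since e_{127}(P,P)=e_{127}(Q,Q)=1 and e_{127}(Q,P)=e_{127}(P,Q)^{-1}, expanding e_{127}(33*P + 67*Q,66*P + 27*Q) leaves e(P,Q)^det(M).
So e_{127}(P,Q) = e_{127}(P',Q')^{61}, since 25*61 = 1 mod 127.
7-bit Miller (1111111) on E'/F_{123132905581531} with a'=0, b'=73182536744172: accumulate tangent/chord ratios at Q'+S and P'+S'.
e_{127}(P',Q') = 75399315104419 + 112131045162746*t + 60775292157899*t^2 + 4924032243560*t^3 + 55846763879719*t^4 + 63591679707021*t^5.
Thus e_{127}(P,Q) = 80785622422600 + 51028441377766*t + 100194611157312*t^2 + 121796476449931*t^3 + 24249133051761*t^4 + 24626350575764*t^5.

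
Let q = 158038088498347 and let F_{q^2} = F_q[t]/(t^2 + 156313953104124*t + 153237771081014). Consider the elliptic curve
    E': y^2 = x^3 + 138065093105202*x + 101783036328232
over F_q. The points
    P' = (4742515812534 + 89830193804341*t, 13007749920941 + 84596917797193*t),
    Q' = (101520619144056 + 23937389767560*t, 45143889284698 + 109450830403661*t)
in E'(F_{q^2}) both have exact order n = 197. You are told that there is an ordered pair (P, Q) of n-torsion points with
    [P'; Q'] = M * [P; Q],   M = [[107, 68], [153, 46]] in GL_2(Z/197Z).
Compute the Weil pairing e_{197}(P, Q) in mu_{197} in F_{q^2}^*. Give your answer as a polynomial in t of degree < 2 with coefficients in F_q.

154879622473589 + 129346279285755*t

e_{197}(aP+bQ,cP+dQ) = e_{197}(P,Q)^(ad-bc); with (a,b,c,d)=(107,68,153,46) this gives the det-197 law.
So e_{197}(P,Q) = e_{197}(P',Q')^{29}, since 34*29 = 1 mod 197.
n = 197 = (11000101)_2 (8 bits, wt 4); accumulate f_{197,P'}(Q'+S)/f_{197,P'}(S) along the 7-step ladder.
e_{197}(P',Q') = 139990577391444 + 34550604516095*t.
(139990577391444 + 34550604516095*t)^{29} mod (158038088498347,f) = 154879622473589 + 129346279285755*t.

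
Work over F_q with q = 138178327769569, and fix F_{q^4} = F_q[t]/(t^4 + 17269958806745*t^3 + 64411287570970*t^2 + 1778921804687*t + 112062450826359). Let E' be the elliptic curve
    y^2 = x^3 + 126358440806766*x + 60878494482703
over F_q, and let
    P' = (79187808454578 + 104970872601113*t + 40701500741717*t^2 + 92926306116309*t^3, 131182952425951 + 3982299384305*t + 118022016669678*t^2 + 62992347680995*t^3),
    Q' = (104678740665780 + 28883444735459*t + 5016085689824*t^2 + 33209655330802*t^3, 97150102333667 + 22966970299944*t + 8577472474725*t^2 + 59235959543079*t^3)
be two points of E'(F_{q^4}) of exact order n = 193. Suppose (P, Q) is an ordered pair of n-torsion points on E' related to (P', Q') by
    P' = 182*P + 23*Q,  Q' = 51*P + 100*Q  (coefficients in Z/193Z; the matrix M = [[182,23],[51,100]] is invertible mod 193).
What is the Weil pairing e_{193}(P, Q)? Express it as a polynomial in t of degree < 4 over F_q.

21770698431561 + 132426373466286*t + 55168536186017*t^2 + 3751710790984*t^3

Alternating bilinearity on E[193] (values in mu_{193} in F_{138178327769569^4}) gives e(P',Q') = e(P,Q)^det(M).
det M = 182*100 - 23*51 = 17027 = 43 (mod 193); 43^{-1} = 9 (mod 193).
Miller loop for e_{193} over F_{138178327769569^4}: bits of 193 = 11000001; 7 double steps + 2 add steps, l/v at each.
So e_{193}(P',Q') = 18107308202982 + 57814843057230*t + 103042130086408*t^2 + 123431885278021*t^3.
Finally e_{193}(P,Q) = 21770698431561 + 132426373466286*t + 55168536186017*t^2 + 3751710790984*t^3.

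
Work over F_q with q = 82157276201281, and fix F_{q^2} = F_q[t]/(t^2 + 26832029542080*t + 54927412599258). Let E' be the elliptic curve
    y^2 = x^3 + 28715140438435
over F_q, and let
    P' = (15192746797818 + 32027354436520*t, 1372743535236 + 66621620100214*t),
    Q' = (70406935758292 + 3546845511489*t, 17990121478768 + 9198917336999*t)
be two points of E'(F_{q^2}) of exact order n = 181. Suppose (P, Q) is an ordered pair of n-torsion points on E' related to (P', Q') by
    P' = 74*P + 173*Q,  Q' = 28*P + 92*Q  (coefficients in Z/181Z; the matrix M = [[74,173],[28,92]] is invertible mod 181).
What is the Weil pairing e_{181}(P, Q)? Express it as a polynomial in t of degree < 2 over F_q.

62576015545380 + 7796932634911*t

e_{181}(aP+bQ,cP+dQ) = e_{181}(P,Q)^(ad-bc); with (a,b,c,d)=(74,173,28,92) this gives the det-181 law.
So e_{181}(P,Q) = e_{181}(P',Q')^{67}, since 154*67 = 1 mod 181.
Build f_{181,P'} and f_{181,Q'} via the 8-bit ladder of 181=10110101_2; evaluate at shifted divisors; quotient in F_{82157276201281^2}.
So e_{181}(P',Q') = 80742702724467 + 50696255767573*t.
Raise to 67: e(P,Q) = 62576015545380 + 7796932634911*t in mu_{181}.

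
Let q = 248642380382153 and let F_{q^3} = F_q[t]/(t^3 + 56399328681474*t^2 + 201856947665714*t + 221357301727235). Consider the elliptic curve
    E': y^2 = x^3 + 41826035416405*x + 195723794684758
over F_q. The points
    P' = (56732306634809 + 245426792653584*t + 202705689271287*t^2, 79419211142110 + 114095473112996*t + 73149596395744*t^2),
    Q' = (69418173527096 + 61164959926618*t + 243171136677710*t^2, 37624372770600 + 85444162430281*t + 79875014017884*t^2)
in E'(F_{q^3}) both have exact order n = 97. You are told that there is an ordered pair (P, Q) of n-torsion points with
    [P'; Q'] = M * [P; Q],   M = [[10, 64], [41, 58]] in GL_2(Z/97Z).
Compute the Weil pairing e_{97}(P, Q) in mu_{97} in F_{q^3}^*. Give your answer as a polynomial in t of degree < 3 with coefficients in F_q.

52703195255749 + 219626078391354*t + 128352973065798*t^2

e_{97}(aP+bQ,cP+dQ) = e_{97}(P,Q)^(ad-bc); with (a,b,c,d)=(10,64,41,58) this gives the det-97 law.
10*58 - 64*41 = -2044; reduced mod 97: det = 90, inverse 83.
Double-and-add over 1100001: 7-1 doublings, 3-1 additions; each step l_{T,T}/v_{2T} or l_{T,P'}/v at Q'+S for random S.
f_P(D_Q)/f_Q(D_P) = 158434532108205 + 108605965043222*t + 200914424995247*t^2.
Finally e_{97}(P,Q) = 52703195255749 + 219626078391354*t + 128352973065798*t^2.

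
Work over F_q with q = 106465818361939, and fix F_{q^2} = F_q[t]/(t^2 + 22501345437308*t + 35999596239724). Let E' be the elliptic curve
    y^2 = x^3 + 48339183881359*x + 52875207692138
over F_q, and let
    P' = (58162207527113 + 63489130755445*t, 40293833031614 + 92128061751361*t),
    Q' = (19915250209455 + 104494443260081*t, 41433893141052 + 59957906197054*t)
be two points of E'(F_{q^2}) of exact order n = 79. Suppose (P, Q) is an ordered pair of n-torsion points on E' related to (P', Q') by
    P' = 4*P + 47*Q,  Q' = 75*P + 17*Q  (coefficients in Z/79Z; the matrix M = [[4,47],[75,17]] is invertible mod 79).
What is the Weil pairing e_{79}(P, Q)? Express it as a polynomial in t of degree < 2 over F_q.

Alternating bilinearity on E[79] (values in mu_{79} in F_{106465818361939^2}) gives e(P',Q') = e(P,Q)^det(M).
Inverting 19 mod 79: 25. Thus e_{79}(P,Q) = e(P',Q')^{25}.
Miller loop for e_{79} over F_{106465818361939^2}: bits of 79 = 1001111; 6 double steps + 4 add steps, l/v at each.
So e_{79}(P',Q') = 103242560230940 + 47909372665162*t.
Thus e_{79}(P,Q) = 39574156501189 + 9178918845820*t.

39574156501189 + 9178918845820*t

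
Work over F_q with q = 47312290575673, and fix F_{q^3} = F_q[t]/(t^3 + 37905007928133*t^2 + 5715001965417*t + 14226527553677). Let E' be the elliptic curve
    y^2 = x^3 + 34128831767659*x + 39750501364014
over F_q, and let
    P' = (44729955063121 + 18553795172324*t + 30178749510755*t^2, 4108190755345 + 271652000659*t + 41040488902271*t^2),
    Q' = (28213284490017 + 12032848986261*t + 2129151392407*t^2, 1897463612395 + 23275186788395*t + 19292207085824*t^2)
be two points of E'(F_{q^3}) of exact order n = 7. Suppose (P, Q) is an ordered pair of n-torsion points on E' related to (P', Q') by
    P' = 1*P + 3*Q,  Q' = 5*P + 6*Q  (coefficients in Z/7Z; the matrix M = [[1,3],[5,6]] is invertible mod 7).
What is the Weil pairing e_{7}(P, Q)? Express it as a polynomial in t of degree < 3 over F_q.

e_{7}(aP+bQ,cP+dQ) = e_{7}(P,Q)^(ad-bc); with (a,b,c,d)=(1,3,5,6) this gives the det-7 law.
So e_{7}(P,Q) = e_{7}(P',Q')^{3}, since 5*3 = 1 mod 7.
n = 7 = (111)_2 (3 bits, wt 3); accumulate f_{7,P'}(Q'+S)/f_{7,P'}(S) along the 2-step ladder.
So e_{7}(P',Q') = 31956916228540 + 19220956576499*t + 35631875144836*t^2.
e_{7}(P,Q) = (31956916228540 + 19220956576499*t + 35631875144836*t^2)^{3} = 7616113332408 + 40534329169362*t + 26152674989181*t^2.

7616113332408 + 40534329169362*t + 26152674989181*t^2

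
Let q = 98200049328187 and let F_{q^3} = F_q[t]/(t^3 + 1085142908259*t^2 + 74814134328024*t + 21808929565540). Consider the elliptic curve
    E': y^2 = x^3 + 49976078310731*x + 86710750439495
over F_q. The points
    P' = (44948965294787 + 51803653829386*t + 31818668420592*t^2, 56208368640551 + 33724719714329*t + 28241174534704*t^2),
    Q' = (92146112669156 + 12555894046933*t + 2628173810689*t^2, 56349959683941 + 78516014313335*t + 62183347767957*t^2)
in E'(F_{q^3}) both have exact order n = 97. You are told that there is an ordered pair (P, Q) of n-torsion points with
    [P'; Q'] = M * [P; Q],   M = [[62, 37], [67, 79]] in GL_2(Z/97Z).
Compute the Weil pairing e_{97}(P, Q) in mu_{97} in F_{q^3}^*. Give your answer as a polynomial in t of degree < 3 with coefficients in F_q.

42211618434411 + 3154359031527*t + 63676415723466*t^2

e_{97}(aP+bQ,cP+dQ) = e_{97}(P,Q)^(ad-bc); with (a,b,c,d)=(62,37,67,79) this gives the det-97 law.
det(M) mod 97 = 91; its inverse in (Z/97)^* is 16 (check: 91*16 mod 97 = 1).
Build f_{97,P'} and f_{97,Q'} via the 7-bit ladder of 97=1100001_2; evaluate at shifted divisors; quotient in F_{98200049328187^3}.
So e_{97}(P',Q') = 76206629251886 + 50175143874221*t + 45058814492226*t^2.
Thus e_{97}(P,Q) = 42211618434411 + 3154359031527*t + 63676415723466*t^2.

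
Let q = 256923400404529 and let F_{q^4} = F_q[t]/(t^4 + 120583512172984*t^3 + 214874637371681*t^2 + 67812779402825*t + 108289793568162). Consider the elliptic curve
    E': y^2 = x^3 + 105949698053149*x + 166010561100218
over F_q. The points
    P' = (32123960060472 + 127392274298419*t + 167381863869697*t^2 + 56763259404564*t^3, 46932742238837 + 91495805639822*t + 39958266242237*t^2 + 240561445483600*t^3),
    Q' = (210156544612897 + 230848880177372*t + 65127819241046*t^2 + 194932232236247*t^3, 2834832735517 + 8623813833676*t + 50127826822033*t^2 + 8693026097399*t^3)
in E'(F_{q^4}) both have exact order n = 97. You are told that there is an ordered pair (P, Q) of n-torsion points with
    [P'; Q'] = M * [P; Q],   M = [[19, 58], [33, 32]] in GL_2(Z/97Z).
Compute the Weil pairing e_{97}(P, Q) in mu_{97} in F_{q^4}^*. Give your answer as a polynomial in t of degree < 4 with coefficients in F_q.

The 97-Weil pairing on E[97] over F_{256923400404529} is alternating-bilinear: e_{97}(P',Q') = e_{97}(P,Q)^det(M).
Hence e(P,Q) = e(P',Q')^{28} where 28 = 52^{-1} mod 97.
Miller loop for e_{97} over F_{256923400404529^4}: bits of 97 = 1100001; 6 double steps + 2 add steps, l/v at each.
Miller gives e_{97}(P',Q') = 164498539977459 + 42062791804888*t + 123748413108882*t^2 + 238574618355626*t^3 in F_{256923400404529^4}.
e_{97}(P,Q) = (164498539977459 + 42062791804888*t + 123748413108882*t^2 + 238574618355626*t^3)^{28} = 4759227599528 + 93084349556796*t + 16583364447612*t^2 + 256200497091639*t^3.

4759227599528 + 93084349556796*t + 16583364447612*t^2 + 256200497091639*t^3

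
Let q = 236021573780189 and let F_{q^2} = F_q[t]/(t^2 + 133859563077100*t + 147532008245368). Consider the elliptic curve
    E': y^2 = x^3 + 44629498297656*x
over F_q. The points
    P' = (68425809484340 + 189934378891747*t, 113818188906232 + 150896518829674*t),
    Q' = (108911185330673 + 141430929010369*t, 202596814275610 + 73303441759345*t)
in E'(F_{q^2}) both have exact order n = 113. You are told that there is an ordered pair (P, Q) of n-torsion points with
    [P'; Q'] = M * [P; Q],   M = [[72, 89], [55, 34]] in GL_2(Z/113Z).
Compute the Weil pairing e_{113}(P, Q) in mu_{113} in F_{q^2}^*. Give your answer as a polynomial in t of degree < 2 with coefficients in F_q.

e_{113}(aP+bQ,cP+dQ) = e_{113}(P,Q)^(ad-bc); with (a,b,c,d)=(72,89,55,34) this gives the det-113 law.
det(M) mod 113 = 39; its inverse in (Z/113)^* is 29 (check: 39*29 mod 113 = 1).
Run Miller on y^2=x^3+44629498297656*x over F_{236021573780189}: ladder 1110001 (7 bits); e = f_P(D_Q)/f_Q(D_P).
The quotient is 58799334567394 + 128649290894823*t.
Finally e_{113}(P,Q) = 24274132897787 + 176379419010992*t.

24274132897787 + 176379419010992*t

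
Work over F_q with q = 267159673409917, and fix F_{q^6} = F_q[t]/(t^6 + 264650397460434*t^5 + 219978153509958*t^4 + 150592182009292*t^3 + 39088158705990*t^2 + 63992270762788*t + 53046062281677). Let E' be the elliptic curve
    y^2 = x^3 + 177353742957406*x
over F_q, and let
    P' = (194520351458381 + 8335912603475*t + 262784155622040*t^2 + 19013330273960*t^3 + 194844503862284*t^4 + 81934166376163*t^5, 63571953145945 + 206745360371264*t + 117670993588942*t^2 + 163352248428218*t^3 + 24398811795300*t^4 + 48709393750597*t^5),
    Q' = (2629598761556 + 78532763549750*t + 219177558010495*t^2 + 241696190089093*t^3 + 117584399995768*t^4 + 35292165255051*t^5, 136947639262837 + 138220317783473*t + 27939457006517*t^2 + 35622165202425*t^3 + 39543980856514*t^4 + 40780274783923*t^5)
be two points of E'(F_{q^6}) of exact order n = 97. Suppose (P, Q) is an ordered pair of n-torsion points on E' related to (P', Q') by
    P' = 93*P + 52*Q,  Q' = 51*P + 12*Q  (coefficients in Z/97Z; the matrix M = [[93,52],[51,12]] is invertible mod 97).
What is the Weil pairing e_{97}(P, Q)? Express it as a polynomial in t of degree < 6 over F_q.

e_{97}(aP+bQ,cP+dQ) = e_{97}(P,Q)^(ad-bc); with (a,b,c,d)=(93,52,51,12) this gives the det-97 law.
93*12 - 52*51 = -1536; reduced mod 97: det = 16, inverse 91.
7-bit Miller (1100001) on E'/F_{267159673409917} with a'=177353742957406, b'=0: accumulate tangent/chord ratios at Q'+S and P'+S'.
Miller gives e_{97}(P',Q') = 48338824587907 + 232367842326212*t + 36675261210474*t^2 + 100183236434085*t^3 + 244274725630126*t^4 + 239438373258893*t^5 in F_{267159673409917^6}.
e_{97}(P,Q) = (48338824587907 + 232367842326212*t + 36675261210474*t^2 + 100183236434085*t^3 + 244274725630126*t^4 + 239438373258893*t^5)^{91} = 193050329146787 + 107978675567875*t + 160507645455242*t^2 + 142309538323889*t^3 + 6069947248748*t^4 + 153757799159114*t^5.

193050329146787 + 107978675567875*t + 160507645455242*t^2 + 142309538323889*t^3 + 6069947248748*t^4 + 153757799159114*t^5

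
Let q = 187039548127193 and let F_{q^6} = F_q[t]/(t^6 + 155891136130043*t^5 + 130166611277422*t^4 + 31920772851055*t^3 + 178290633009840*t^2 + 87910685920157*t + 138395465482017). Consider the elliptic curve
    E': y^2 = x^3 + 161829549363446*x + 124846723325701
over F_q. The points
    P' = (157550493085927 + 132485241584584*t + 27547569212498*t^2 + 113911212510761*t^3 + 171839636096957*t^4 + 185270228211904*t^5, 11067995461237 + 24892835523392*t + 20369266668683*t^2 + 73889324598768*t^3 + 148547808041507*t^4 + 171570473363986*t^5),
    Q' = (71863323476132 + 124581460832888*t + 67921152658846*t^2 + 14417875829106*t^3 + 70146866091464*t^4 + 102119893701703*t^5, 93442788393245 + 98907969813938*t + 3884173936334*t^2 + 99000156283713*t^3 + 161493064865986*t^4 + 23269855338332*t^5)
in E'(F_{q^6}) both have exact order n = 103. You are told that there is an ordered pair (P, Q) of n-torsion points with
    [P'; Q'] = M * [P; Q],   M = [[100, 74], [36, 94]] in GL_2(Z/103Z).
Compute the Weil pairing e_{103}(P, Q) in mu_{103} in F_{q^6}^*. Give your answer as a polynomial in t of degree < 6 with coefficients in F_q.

33488948769824 + 157315131419203*t + 52128642300950*t^2 + 5354989368637*t^3 + 98623880833368*t^4 + 133562750380677*t^5

Alternating bilinearity on E[103] (values in mu_{103} in F_{187039548127193^6}) gives e(P',Q') = e(P,Q)^det(M).
det M = 100*94 - 74*36 = 6736 = 41 (mod 103); 41^{-1} = 98 (mod 103).
Double-and-add over 1100111: 7-1 doublings, 5-1 additions; each step l_{T,T}/v_{2T} or l_{T,P'}/v at Q'+S for random S.
So e_{103}(P',Q') = 123152474062060 + 25883513058913*t + 75291120128336*t^2 + 104358633213890*t^3 + 15319473020093*t^4 + 104718230534956*t^5.
(123152474062060 + 25883513058913*t + 75291120128336*t^2 + 104358633213890*t^3 + 15319473020093*t^4 + 104718230534956*t^5)^{98} mod (187039548127193,f) = 33488948769824 + 157315131419203*t + 52128642300950*t^2 + 5354989368637*t^3 + 98623880833368*t^4 + 133562750380677*t^5.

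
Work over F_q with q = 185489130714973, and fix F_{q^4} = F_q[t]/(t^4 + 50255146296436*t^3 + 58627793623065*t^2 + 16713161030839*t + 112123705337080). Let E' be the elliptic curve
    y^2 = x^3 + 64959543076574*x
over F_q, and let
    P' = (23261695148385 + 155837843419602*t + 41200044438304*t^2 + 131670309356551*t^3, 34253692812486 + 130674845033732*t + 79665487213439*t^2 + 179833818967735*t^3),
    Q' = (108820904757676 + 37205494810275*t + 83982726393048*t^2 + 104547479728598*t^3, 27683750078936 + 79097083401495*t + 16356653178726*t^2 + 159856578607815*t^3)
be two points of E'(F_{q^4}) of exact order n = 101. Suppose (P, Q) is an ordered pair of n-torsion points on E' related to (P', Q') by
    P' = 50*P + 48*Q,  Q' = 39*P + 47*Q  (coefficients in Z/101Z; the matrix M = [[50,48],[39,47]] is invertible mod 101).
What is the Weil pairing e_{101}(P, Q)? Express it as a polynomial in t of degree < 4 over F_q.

140129156586473 + 143117064279595*t + 173811513193681*t^2 + 97111818300692*t^3

e_{101} is bilinear + alternating on E[101], so e_{101}(50*P + 48*Q, 39*P + 47*Q) = e_{101}(P,Q)^(50*47-48*39).
50*47 - 48*39 = 478; reduced mod 101: det = 74, inverse 86.
Miller loop for e_{101} over F_{185489130714973^4}: bits of 101 = 1100101; 6 double steps + 3 add steps, l/v at each.
Result: e(P',Q') = 146262358256157 + 123299745344017*t + 132460844310386*t^2 + 71921112033737*t^3.
e_{101}(P,Q) = (146262358256157 + 123299745344017*t + 132460844310386*t^2 + 71921112033737*t^3)^{86} = 140129156586473 + 143117064279595*t + 173811513193681*t^2 + 97111818300692*t^3.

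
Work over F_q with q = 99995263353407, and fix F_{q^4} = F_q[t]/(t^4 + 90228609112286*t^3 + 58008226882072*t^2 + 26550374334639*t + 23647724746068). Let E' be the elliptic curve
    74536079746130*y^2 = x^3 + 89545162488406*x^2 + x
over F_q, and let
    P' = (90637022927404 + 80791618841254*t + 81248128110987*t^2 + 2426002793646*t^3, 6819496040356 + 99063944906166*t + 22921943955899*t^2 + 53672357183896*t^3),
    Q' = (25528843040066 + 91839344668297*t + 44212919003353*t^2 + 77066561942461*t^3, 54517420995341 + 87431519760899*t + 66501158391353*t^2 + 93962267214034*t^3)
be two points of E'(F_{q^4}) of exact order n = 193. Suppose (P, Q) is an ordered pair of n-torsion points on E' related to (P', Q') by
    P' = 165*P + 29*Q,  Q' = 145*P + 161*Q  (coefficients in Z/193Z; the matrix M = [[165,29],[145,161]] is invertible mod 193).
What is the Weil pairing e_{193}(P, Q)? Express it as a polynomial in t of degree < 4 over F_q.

70878383369361 + 87856359779957*t + 67653393489458*t^2 + 91387625591372*t^3

The 193-Weil pairing on E[193] over F_{99995263353407} is alternating-bilinear: e_{193}(P',Q') = e_{193}(P,Q)^det(M).
Inverting 165 mod 193: 62. Thus e_{193}(P,Q) = e(P',Q')^{62}.
(x,y)|->(30105631611830x+47357442600504,30105631611830y) sends E' to y^2=x^3+32028989101713*x+38885421209142.
n = 193 = (11000001)_2 (8 bits, wt 3); accumulate f_{193,P'}(Q'+S)/f_{193,P'}(S) along the 7-step ladder.
Result: e(P',Q') = 8096874091995 + 21562314229335*t + 68409843573240*t^2 + 23092126497537*t^3.
Thus e_{193}(P,Q) = 70878383369361 + 87856359779957*t + 67653393489458*t^2 + 91387625591372*t^3.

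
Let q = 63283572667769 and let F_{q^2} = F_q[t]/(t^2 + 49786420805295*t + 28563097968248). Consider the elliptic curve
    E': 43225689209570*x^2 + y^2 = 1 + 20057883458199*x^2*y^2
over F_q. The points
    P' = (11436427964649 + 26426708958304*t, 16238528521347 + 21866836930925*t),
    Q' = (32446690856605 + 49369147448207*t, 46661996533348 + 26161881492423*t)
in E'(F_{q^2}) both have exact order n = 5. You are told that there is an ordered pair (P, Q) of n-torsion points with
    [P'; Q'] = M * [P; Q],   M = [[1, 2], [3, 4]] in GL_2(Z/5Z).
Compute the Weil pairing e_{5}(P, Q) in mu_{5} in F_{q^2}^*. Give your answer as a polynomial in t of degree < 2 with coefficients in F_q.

Alternating bilinearity on E[5] (values in mu_{5} in F_{63283572667769^2}) gives e(P',Q') = e(P,Q)^det(M).
1*4 - 2*3 = -2; reduced mod 5: det = 3, inverse 2.
Edwards->Montgomery: u=(1+y)/(1-y), v=u/x -> 4702249402699v^2=u^3+u; then x_W=21612844604785u: y^2=x^3+10753545157829*x.
n = 5 = (101)_2 (3 bits, wt 2); accumulate f_{5,P'}(Q'+S)/f_{5,P'}(S) along the 2-step ladder.
So e_{5}(P',Q') = 29467101613437 + 32628614028525*t.
Finally e_{5}(P,Q) = 13222915398470 + 60304045551760*t.

13222915398470 + 60304045551760*t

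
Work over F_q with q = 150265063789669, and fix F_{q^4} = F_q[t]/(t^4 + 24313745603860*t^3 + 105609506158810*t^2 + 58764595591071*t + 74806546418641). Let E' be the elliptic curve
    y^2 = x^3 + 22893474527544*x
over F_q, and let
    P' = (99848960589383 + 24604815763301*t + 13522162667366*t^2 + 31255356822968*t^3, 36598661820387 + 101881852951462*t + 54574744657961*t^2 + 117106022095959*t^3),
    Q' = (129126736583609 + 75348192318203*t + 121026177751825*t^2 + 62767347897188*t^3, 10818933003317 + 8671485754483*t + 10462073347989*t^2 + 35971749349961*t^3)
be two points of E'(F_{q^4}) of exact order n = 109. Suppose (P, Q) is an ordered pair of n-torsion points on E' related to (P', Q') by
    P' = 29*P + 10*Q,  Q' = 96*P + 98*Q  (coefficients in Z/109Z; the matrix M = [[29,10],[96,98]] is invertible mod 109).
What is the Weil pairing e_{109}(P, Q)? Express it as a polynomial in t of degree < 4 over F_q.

Under M = [[29,10],[96,98]] in GL_2(Z/109), e_{109}(P',Q') = e_{109}(P,Q)^(29*98-10*96 mod 109).
det M = 29*98 - 10*96 = 1882 = 29 (mod 109); 29^{-1} = 94 (mod 109).
Build f_{109,P'} and f_{109,Q'} via the 7-bit ladder of 109=1101101_2; evaluate at shifted divisors; quotient in F_{150265063789669^4}.
f_P(D_Q)/f_Q(D_P) = 128045544622315 + 10108711701883*t + 2082271259438*t^2 + 145072686295598*t^3.
Thus e_{109}(P,Q) = 85145582749129 + 16327408300412*t + 85870675474576*t^2 + 26703838566053*t^3.

85145582749129 + 16327408300412*t + 85870675474576*t^2 + 26703838566053*t^3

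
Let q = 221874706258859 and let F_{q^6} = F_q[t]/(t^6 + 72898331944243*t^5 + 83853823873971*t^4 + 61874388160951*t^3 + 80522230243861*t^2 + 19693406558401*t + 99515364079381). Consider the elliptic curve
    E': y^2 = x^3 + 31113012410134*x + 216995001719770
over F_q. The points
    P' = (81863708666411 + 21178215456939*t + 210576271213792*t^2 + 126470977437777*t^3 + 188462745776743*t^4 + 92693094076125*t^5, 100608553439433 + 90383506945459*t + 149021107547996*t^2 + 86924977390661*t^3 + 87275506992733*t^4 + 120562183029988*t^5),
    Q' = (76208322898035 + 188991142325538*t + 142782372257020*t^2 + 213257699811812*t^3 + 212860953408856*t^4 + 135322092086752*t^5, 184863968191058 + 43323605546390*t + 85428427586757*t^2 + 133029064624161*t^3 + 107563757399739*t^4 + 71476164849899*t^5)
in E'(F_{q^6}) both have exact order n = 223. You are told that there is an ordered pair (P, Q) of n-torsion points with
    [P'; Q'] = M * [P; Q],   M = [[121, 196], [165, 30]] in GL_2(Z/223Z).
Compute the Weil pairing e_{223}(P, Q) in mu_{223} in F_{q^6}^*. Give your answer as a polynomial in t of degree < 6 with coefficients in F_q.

202361021925427 + 72549536133052*t + 61428063197268*t^2 + 96941209093905*t^3 + 38754246104703*t^4 + 201626289893562*t^5

Alternating bilinearity on E[223] (values in mu_{223} in F_{221874706258859^6}) gives e(P',Q') = e(P,Q)^det(M).
det M = 121*30 - 196*165 = -28710 = 57 (mod 223); 57^{-1} = 90 (mod 223).
Double-and-add over 11011111: 8-1 doublings, 7-1 additions; each step l_{T,T}/v_{2T} or l_{T,P'}/v at Q'+S for random S.
So e_{223}(P',Q') = 213312221972045 + 195571790936972*t + 157154342055314*t^2 + 159861402625799*t^3 + 212900790841177*t^4 + 51985505169308*t^5.
Finally e_{223}(P,Q) = 202361021925427 + 72549536133052*t + 61428063197268*t^2 + 96941209093905*t^3 + 38754246104703*t^4 + 201626289893562*t^5.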